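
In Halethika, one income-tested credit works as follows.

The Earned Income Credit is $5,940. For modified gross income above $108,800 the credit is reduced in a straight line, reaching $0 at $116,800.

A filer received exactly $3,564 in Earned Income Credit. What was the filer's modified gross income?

$3,564 is 3,564/5,940 of the full $5,940, so 2,376/5,940 of the $8,000 range has been used: income = $108,800 + $8,000 × 2,376/5,940 = $112,000.

$112,000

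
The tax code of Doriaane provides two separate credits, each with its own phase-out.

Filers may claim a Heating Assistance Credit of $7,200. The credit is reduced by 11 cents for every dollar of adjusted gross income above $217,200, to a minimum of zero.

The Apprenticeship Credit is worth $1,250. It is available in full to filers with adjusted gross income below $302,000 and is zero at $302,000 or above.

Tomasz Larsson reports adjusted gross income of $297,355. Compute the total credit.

$1,250

Heating Assistance Credit: 11% of the $80,155 excess over $217,200 is $8,817.05 ≥ base, so the credit is $0.
Apprenticeship Credit: $297,355 is below the $302,000 cutoff, so the full $1,250 applies.
Total: $0 + $1,250 = $1,250.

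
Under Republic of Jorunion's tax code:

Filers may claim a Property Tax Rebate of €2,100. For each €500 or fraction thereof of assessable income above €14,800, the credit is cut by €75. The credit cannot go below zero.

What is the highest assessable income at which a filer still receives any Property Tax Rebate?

After 27 increments the reduction is 27 × €75 = €2,025, leaving €75; one more increment wipes it out. Increment 27 ends at excess 27 × €500 = €13,500, so the highest qualifying income is €14,800 + €13,500 = €28,300.

€28,300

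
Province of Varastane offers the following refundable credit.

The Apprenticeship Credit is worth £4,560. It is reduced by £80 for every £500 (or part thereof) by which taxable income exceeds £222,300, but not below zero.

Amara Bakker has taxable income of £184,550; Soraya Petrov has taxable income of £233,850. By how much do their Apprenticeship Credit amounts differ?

Amara (£184,550): Apprenticeship Credit: £184,550 is at or below the £222,300 threshold, so the full £4,560 applies.
Soraya (£233,850): Apprenticeship Credit: income exceeds £222,300 by £11,550, which is 24 full-or-partial £500 increments; reduction = 24 × £80 = £1,920, leaving £2,640.
Difference: |£4,560 − £2,640| = £1,920.

£1,920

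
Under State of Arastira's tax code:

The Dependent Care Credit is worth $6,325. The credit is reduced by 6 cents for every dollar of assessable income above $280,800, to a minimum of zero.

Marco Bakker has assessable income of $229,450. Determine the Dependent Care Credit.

$6,325

Dependent Care Credit: $229,450 is at or below the $280,800 threshold, so the full $6,325 applies.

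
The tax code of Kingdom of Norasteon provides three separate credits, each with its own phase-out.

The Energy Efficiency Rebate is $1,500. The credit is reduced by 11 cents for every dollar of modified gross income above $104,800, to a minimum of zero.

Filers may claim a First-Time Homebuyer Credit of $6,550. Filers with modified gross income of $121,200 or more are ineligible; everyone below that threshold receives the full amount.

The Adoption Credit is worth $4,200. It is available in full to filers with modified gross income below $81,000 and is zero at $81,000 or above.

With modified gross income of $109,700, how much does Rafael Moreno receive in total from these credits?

$7,511

Energy Efficiency Rebate: 11% of the $4,900 excess over $104,800 is $539; credit = $1,500 − $539 = $961.
First-Time Homebuyer Credit: $109,700 is below the $121,200 cutoff, so the full $6,550 applies.
Adoption Credit: $109,700 meets or exceeds the $81,000 cutoff, so the credit is $0.
Total: $961 + $6,550 + $0 = $7,511.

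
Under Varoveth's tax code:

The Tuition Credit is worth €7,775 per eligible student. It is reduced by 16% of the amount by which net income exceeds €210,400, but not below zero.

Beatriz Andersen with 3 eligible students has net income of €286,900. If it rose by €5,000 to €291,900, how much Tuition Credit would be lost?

At €286,900 — base = 3 × €7,775 = €23,325. 16% of the €76,500 excess over €210,400 is €12,240; credit = €23,325 − €12,240 = €11,085.
At €291,900 — base = 3 × €7,775 = €23,325. 16% of the €81,500 excess over €210,400 is €13,040; credit = €23,325 − €13,040 = €10,285.
Lost: €11,085 − €10,285 = €800.

€800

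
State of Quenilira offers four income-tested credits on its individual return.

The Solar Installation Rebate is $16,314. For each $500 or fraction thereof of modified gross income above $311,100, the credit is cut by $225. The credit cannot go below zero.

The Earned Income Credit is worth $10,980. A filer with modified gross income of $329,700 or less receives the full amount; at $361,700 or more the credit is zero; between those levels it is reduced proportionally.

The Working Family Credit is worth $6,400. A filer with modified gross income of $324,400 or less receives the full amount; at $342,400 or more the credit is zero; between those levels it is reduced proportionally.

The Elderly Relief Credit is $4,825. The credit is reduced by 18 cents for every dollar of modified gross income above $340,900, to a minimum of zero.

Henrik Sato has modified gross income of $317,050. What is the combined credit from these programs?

$35,819

Solar Installation Rebate: income exceeds $311,100 by $5,950, which is 12 full-or-partial $500 increments; reduction = 12 × $225 = $2,700, leaving $13,614.
Earned Income Credit: $317,050 is at or below the $329,700 threshold, so the full $10,980 applies.
Working Family Credit: $317,050 is at or below the $324,400 threshold, so the full $6,400 applies.
Elderly Relief Credit: $317,050 is at or below the $340,900 threshold, so the full $4,825 applies.
Total: $13,614 + $10,980 + $6,400 + $4,825 = $35,819.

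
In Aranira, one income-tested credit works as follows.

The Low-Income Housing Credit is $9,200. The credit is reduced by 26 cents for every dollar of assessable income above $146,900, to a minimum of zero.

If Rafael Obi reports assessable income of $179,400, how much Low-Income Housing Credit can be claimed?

Low-Income Housing Credit: 26% of the $32,500 excess over $146,900 is $8,450; credit = $9,200 − $8,450 = $750.

$750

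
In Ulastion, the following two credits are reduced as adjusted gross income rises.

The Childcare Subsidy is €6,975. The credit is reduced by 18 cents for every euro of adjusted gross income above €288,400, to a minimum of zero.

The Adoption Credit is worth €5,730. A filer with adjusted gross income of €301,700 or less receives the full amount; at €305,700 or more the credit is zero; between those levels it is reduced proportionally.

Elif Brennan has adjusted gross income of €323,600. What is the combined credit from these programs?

Childcare Subsidy: 18% of the €35,200 excess over €288,400 is €6,336; credit = €6,975 − €6,336 = €639.
Adoption Credit: €323,600 is at or above €305,700, so the credit is €0.
Total: €639 + €0 = €639.

€639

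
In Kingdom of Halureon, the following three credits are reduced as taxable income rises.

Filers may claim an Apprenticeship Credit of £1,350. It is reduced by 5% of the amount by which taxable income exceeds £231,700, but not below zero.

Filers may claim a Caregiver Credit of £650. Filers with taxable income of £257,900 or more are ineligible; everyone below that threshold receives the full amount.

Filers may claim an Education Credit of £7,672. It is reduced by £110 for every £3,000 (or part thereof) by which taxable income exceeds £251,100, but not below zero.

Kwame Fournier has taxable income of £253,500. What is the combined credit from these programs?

Apprenticeship Credit: 5% of the £21,800 excess over £231,700 is £1,090; credit = £1,350 − £1,090 = £260.
Caregiver Credit: £253,500 is below the £257,900 cutoff, so the full £650 applies.
Education Credit: income exceeds £251,100 by £2,400, which is 1 full-or-partial £3,000 increment; reduction = 1 × £110 = £110, leaving £7,562.
Total: £260 + £650 + £7,562 = £8,472.

£8,472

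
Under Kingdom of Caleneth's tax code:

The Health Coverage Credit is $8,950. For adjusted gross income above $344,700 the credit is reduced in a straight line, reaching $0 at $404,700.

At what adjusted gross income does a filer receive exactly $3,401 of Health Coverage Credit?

$381,900

$3,401 is 3,401/8,950 of the full $8,950, so 5,549/8,950 of the $60,000 range has been used: income = $344,700 + $60,000 × 5,549/8,950 = $381,900.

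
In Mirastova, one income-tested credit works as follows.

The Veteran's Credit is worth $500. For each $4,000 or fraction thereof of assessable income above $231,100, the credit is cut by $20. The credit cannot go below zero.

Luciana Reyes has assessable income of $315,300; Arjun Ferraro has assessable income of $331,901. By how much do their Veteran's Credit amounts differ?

$60

Luciana ($315,300): Veteran's Credit: income exceeds $231,100 by $84,200, which is 22 full-or-partial $4,000 increments; reduction = 22 × $20 = $440, leaving $60.
Arjun ($331,901): Veteran's Credit: income exceeds $231,100 by $100,801 → 26 increments × $20 = $520 ≥ base, so the credit is $0.
Difference: |$60 − $0| = $60.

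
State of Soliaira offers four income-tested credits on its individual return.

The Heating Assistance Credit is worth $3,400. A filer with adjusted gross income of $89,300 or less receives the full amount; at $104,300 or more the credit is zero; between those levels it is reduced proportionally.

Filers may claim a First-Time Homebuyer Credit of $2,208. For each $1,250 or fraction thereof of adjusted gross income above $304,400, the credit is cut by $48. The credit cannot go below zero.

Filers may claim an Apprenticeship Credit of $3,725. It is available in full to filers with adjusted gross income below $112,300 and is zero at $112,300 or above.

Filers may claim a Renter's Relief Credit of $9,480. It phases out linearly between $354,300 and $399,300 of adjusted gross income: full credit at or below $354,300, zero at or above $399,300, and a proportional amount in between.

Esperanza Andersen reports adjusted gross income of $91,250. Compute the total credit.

$18,371

Heating Assistance Credit: $91,250 is $1,950 into a $15,000 phase-out range, leaving 13,050/15,000 of the credit: $3,400 × 13,050/15,000 = $2,958.
First-Time Homebuyer Credit: $91,250 is at or below the $304,400 threshold, so the full $2,208 applies.
Apprenticeship Credit: $91,250 is below the $112,300 cutoff, so the full $3,725 applies.
Renter's Relief Credit: $91,250 is at or below the $354,300 threshold, so the full $9,480 applies.
Total: $2,958 + $2,208 + $3,725 + $9,480 = $18,371.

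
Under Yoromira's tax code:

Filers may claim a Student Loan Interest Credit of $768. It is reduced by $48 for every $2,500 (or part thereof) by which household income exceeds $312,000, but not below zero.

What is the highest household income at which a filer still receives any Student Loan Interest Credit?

$349,500

After 15 increments the reduction is 15 × $48 = $720, leaving $48; one more increment wipes it out. Increment 15 ends at excess 15 × $2,500 = $37,500, so the highest qualifying income is $312,000 + $37,500 = $349,500.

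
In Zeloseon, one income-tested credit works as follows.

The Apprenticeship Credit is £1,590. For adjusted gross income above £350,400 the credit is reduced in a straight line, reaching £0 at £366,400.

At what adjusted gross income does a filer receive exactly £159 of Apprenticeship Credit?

£159 is 159/1,590 of the full £1,590, so 1,431/1,590 of the £16,000 range has been used: income = £350,400 + £16,000 × 1,431/1,590 = £364,800.

£364,800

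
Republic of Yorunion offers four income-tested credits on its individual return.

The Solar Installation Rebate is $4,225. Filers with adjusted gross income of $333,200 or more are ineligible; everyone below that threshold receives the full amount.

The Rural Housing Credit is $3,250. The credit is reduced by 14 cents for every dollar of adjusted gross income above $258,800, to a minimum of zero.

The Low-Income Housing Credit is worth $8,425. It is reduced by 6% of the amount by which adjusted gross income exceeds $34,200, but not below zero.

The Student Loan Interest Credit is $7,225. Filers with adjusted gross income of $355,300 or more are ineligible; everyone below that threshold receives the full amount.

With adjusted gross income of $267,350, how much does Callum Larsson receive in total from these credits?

Solar Installation Rebate: $267,350 is below the $333,200 cutoff, so the full $4,225 applies.
Rural Housing Credit: 14% of the $8,550 excess over $258,800 is $1,197; credit = $3,250 − $1,197 = $2,053.
Low-Income Housing Credit: 6% of the $233,150 excess over $34,200 is $13,989 ≥ base, so the credit is $0.
Student Loan Interest Credit: $267,350 is below the $355,300 cutoff, so the full $7,225 applies.
Total: $4,225 + $2,053 + $0 + $7,225 = $13,503.

$13,503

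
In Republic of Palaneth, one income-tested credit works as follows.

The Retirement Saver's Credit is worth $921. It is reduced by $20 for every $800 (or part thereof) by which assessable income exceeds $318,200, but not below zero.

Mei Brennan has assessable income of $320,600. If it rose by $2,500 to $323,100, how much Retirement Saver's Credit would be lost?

$80

At $320,600 — income exceeds $318,200 by $2,400, which is 3 full-or-partial $800 increments; reduction = 3 × $20 = $60, leaving $861.
At $323,100 — income exceeds $318,200 by $4,900, which is 7 full-or-partial $800 increments; reduction = 7 × $20 = $140, leaving $781.
Lost: $861 − $781 = $80.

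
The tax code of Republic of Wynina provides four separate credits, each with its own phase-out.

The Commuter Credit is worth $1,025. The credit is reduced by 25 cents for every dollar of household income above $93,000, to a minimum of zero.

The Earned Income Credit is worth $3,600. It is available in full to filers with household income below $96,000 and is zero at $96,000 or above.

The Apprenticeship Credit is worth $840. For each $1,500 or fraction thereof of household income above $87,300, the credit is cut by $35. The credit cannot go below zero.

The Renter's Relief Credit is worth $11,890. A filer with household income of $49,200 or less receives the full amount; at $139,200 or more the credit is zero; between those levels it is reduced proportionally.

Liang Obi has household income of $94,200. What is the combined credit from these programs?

$10,935

Commuter Credit: 25% of the $1,200 excess over $93,000 is $300; credit = $1,025 − $300 = $725.
Earned Income Credit: $94,200 is below the $96,000 cutoff, so the full $3,600 applies.
Apprenticeship Credit: income exceeds $87,300 by $6,900, which is 5 full-or-partial $1,500 increments; reduction = 5 × $35 = $175, leaving $665.
Renter's Relief Credit: $94,200 is $45,000 into a $90,000 phase-out range, leaving 45,000/90,000 of the credit: $11,890 × 45,000/90,000 = $5,945.
Total: $725 + $3,600 + $665 + $5,945 = $10,935.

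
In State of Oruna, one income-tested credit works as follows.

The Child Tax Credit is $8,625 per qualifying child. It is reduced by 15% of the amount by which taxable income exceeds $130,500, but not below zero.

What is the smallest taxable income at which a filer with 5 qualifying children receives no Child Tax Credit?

$418,000

Full credit = 5 × $8,625 = $43,125.
The credit falls by 15% of each dollar above $130,500, so it reaches zero when the excess is $43,125 / 15% = $287,500: income = $130,500 + $287,500 = $418,000.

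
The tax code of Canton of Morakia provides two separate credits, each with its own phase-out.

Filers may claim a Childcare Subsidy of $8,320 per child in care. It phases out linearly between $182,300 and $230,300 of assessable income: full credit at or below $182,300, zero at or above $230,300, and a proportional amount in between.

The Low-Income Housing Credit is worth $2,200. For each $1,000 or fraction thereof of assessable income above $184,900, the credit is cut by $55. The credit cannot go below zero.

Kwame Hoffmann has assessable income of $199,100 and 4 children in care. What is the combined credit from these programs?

$23,007

Childcare Subsidy: base = 4 × $8,320 = $33,280. $199,100 is $16,800 into a $48,000 phase-out range, leaving 31,200/48,000 of the credit: $33,280 × 31,200/48,000 = $21,632.
Low-Income Housing Credit: income exceeds $184,900 by $14,200, which is 15 full-or-partial $1,000 increments; reduction = 15 × $55 = $825, leaving $1,375.
Total: $21,632 + $1,375 = $23,007.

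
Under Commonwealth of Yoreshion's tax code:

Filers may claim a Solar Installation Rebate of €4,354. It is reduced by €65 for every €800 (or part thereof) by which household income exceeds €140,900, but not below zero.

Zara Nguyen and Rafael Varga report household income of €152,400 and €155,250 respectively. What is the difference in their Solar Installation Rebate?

Zara (€152,400): Solar Installation Rebate: income exceeds €140,900 by €11,500, which is 15 full-or-partial €800 increments; reduction = 15 × €65 = €975, leaving €3,379.
Rafael (€155,250): Solar Installation Rebate: income exceeds €140,900 by €14,350, which is 18 full-or-partial €800 increments; reduction = 18 × €65 = €1,170, leaving €3,184.
Difference: |€3,379 − €3,184| = €195.

€195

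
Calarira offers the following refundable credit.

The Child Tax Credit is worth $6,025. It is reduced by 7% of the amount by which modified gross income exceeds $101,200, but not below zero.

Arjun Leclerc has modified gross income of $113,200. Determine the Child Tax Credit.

$5,185

Child Tax Credit: 7% of the $12,000 excess over $101,200 is $840; credit = $6,025 − $840 = $5,185.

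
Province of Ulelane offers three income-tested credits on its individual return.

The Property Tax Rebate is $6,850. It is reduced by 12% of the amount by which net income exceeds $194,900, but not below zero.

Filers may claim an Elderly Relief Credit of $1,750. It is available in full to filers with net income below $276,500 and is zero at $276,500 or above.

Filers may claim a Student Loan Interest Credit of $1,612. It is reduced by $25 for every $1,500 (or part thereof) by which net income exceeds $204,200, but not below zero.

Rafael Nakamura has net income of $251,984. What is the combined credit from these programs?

Property Tax Rebate: 12% of the $57,084 excess over $194,900 is $6,850.08 ≥ base, so the credit is $0.
Elderly Relief Credit: $251,984 is below the $276,500 cutoff, so the full $1,750 applies.
Student Loan Interest Credit: income exceeds $204,200 by $47,784, which is 32 full-or-partial $1,500 increments; reduction = 32 × $25 = $800, leaving $812.
Total: $0 + $1,750 + $812 = $2,562.

$2,562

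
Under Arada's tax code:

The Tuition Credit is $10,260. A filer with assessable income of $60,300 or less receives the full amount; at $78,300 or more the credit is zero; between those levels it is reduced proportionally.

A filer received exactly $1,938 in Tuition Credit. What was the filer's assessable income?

$74,900

$1,938 is 1,938/10,260 of the full $10,260, so 8,322/10,260 of the $18,000 range has been used: income = $60,300 + $18,000 × 8,322/10,260 = $74,900.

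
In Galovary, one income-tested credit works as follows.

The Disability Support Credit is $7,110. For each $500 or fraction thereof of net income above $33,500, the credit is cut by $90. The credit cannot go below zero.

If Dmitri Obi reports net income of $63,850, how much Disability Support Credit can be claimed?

Disability Support Credit: income exceeds $33,500 by $30,350, which is 61 full-or-partial $500 increments; reduction = 61 × $90 = $5,490, leaving $1,620.

$1,620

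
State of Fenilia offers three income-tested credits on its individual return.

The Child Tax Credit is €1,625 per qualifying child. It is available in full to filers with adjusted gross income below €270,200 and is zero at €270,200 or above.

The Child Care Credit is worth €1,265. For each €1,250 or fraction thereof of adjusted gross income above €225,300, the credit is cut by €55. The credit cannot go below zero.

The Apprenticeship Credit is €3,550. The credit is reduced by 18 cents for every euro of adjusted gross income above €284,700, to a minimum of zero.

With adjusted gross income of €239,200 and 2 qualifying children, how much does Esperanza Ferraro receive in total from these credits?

€7,405

Child Tax Credit: base = 2 × €1,625 = €3,250. €239,200 is below the €270,200 cutoff, so the full €3,250 applies.
Child Care Credit: income exceeds €225,300 by €13,900, which is 12 full-or-partial €1,250 increments; reduction = 12 × €55 = €660, leaving €605.
Apprenticeship Credit: €239,200 is at or below the €284,700 threshold, so the full €3,550 applies.
Total: €3,250 + €605 + €3,550 = €7,405.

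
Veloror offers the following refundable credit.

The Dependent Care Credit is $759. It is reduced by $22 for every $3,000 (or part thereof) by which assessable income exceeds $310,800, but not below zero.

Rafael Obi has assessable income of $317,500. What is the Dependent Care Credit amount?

Dependent Care Credit: income exceeds $310,800 by $6,700, which is 3 full-or-partial $3,000 increments; reduction = 3 × $22 = $66, leaving $693.

$693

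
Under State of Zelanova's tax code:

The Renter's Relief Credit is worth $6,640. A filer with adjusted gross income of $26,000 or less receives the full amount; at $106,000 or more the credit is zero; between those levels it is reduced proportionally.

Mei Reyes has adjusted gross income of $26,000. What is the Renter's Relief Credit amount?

$6,640

Renter's Relief Credit: $26,000 is at or below the $26,000 threshold, so the full $6,640 applies.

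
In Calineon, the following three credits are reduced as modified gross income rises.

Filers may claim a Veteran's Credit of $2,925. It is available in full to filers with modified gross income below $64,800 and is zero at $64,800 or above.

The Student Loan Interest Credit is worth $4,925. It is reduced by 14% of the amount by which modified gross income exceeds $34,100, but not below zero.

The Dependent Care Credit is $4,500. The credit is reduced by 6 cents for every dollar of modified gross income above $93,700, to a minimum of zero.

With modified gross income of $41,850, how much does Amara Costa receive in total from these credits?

$11,265

Veteran's Credit: $41,850 is below the $64,800 cutoff, so the full $2,925 applies.
Student Loan Interest Credit: 14% of the $7,750 excess over $34,100 is $1,085; credit = $4,925 − $1,085 = $3,840.
Dependent Care Credit: $41,850 is at or below the $93,700 threshold, so the full $4,500 applies.
Total: $2,925 + $3,840 + $4,500 = $11,265.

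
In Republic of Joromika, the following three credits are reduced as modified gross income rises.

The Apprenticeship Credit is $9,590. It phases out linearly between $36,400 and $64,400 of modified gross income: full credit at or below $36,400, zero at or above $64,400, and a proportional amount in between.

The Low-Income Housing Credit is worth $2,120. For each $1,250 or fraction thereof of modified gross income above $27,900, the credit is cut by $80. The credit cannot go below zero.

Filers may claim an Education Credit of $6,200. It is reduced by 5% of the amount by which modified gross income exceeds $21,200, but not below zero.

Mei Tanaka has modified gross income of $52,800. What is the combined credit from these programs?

$9,113

Apprenticeship Credit: $52,800 is $16,400 into a $28,000 phase-out range, leaving 11,600/28,000 of the credit: $9,590 × 11,600/28,000 = $3,973.
Low-Income Housing Credit: income exceeds $27,900 by $24,900, which is 20 full-or-partial $1,250 increments; reduction = 20 × $80 = $1,600, leaving $520.
Education Credit: 5% of the $31,600 excess over $21,200 is $1,580; credit = $6,200 − $1,580 = $4,620.
Total: $3,973 + $520 + $4,620 = $9,113.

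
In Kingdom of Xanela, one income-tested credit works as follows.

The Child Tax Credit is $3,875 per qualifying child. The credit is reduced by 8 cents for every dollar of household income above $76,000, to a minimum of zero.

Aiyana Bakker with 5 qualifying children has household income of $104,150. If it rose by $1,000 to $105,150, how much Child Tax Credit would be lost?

$80

At $104,150 — base = 5 × $3,875 = $19,375. 8% of the $28,150 excess over $76,000 is $2,252; credit = $19,375 − $2,252 = $17,123.
At $105,150 — base = 5 × $3,875 = $19,375. 8% of the $29,150 excess over $76,000 is $2,332; credit = $19,375 − $2,332 = $17,043.
Lost: $17,123 − $17,043 = $80.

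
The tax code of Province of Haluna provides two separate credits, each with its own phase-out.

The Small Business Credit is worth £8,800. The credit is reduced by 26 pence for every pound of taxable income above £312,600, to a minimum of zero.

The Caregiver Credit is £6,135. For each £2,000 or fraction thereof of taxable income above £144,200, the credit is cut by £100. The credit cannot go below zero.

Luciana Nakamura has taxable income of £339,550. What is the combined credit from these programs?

£1,793

Small Business Credit: 26% of the £26,950 excess over £312,600 is £7,007; credit = £8,800 − £7,007 = £1,793.
Caregiver Credit: income exceeds £144,200 by £195,350 → 98 increments × £100 = £9,800 ≥ base, so the credit is £0.
Total: £1,793 + £0 = £1,793.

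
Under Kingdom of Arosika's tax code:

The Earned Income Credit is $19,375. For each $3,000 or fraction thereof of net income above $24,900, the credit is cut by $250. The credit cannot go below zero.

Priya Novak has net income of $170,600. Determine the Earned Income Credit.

$7,125

Earned Income Credit: income exceeds $24,900 by $145,700, which is 49 full-or-partial $3,000 increments; reduction = 49 × $250 = $12,250, leaving $7,125.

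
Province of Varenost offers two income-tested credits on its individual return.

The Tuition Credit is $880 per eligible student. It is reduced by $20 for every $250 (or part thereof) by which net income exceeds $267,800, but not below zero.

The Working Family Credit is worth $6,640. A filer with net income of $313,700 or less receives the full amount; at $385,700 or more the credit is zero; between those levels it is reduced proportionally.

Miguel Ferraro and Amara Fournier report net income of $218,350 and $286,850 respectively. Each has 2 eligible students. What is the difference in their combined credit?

$1,540

Miguel ($218,350): Tuition Credit: base = 2 × $880 = $1,760. $218,350 is at or below the $267,800 threshold, so the full $1,760 applies. Working Family Credit: $218,350 is at or below the $313,700 threshold, so the full $6,640 applies. total $1,760 + $6,640 = $8,400
Amara ($286,850): Tuition Credit: base = 2 × $880 = $1,760. income exceeds $267,800 by $19,050, which is 77 full-or-partial $250 increments; reduction = 77 × $20 = $1,540, leaving $220. Working Family Credit: $286,850 is at or below the $313,700 threshold, so the full $6,640 applies. total $220 + $6,640 = $6,860
Difference: |$8,400 − $6,860| = $1,540.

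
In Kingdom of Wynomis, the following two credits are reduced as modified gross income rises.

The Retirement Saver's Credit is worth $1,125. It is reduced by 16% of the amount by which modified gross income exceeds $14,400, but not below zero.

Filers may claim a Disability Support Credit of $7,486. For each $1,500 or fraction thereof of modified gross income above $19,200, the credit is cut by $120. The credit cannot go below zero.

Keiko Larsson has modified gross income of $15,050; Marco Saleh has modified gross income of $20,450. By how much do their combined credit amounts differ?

$984

Keiko ($15,050): Retirement Saver's Credit: 16% of the $650 excess over $14,400 is $104; credit = $1,125 − $104 = $1,021. Disability Support Credit: $15,050 is at or below the $19,200 threshold, so the full $7,486 applies. total $1,021 + $7,486 = $8,507
Marco ($20,450): Retirement Saver's Credit: 16% of the $6,050 excess over $14,400 is $968; credit = $1,125 − $968 = $157. Disability Support Credit: income exceeds $19,200 by $1,250, which is 1 full-or-partial $1,500 increment; reduction = 1 × $120 = $120, leaving $7,366. total $157 + $7,366 = $7,523
Difference: |$8,507 − $7,523| = $984.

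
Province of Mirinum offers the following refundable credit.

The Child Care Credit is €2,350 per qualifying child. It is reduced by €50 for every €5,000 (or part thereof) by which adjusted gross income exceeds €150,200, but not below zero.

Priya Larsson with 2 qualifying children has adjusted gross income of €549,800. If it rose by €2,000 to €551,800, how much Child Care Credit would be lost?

€50

At €549,800 — base = 2 × €2,350 = €4,700. income exceeds €150,200 by €399,600, which is 80 full-or-partial €5,000 increments; reduction = 80 × €50 = €4,000, leaving €700.
At €551,800 — base = 2 × €2,350 = €4,700. income exceeds €150,200 by €401,600, which is 81 full-or-partial €5,000 increments; reduction = 81 × €50 = €4,050, leaving €650.
Lost: €700 − €650 = €50.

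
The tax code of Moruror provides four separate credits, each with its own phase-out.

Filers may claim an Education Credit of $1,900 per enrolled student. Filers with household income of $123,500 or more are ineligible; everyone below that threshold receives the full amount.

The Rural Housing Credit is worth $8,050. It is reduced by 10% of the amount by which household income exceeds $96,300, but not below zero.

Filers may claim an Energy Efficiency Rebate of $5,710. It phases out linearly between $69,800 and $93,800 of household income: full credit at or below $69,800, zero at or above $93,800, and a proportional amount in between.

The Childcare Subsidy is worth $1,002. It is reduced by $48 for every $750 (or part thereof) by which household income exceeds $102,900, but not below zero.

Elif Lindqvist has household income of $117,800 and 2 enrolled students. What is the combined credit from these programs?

Education Credit: base = 2 × $1,900 = $3,800. $117,800 is below the $123,500 cutoff, so the full $3,800 applies.
Rural Housing Credit: 10% of the $21,500 excess over $96,300 is $2,150; credit = $8,050 − $2,150 = $5,900.
Energy Efficiency Rebate: $117,800 is at or above $93,800, so the credit is $0.
Childcare Subsidy: income exceeds $102,900 by $14,900, which is 20 full-or-partial $750 increments; reduction = 20 × $48 = $960, leaving $42.
Total: $3,800 + $5,900 + $0 + $42 = $9,742.

$9,742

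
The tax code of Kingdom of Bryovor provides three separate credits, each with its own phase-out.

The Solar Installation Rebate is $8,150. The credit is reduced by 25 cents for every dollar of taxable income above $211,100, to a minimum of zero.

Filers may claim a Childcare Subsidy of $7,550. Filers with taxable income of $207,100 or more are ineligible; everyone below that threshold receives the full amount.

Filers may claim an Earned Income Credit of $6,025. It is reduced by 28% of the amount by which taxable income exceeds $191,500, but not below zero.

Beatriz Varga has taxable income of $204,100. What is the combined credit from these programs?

Solar Installation Rebate: $204,100 is at or below the $211,100 threshold, so the full $8,150 applies.
Childcare Subsidy: $204,100 is below the $207,100 cutoff, so the full $7,550 applies.
Earned Income Credit: 28% of the $12,600 excess over $191,500 is $3,528; credit = $6,025 − $3,528 = $2,497.
Total: $8,150 + $7,550 + $2,497 = $18,197.

$18,197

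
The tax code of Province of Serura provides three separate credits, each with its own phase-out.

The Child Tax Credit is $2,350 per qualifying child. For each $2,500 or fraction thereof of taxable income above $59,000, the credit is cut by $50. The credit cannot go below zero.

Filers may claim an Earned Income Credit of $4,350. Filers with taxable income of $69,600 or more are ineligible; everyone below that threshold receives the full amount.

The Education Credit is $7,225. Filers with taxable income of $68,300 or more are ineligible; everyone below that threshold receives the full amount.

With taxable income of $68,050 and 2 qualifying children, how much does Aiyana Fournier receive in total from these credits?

Child Tax Credit: base = 2 × $2,350 = $4,700. income exceeds $59,000 by $9,050, which is 4 full-or-partial $2,500 increments; reduction = 4 × $50 = $200, leaving $4,500.
Earned Income Credit: $68,050 is below the $69,600 cutoff, so the full $4,350 applies.
Education Credit: $68,050 is below the $68,300 cutoff, so the full $7,225 applies.
Total: $4,500 + $4,350 + $7,225 = $16,075.

$16,075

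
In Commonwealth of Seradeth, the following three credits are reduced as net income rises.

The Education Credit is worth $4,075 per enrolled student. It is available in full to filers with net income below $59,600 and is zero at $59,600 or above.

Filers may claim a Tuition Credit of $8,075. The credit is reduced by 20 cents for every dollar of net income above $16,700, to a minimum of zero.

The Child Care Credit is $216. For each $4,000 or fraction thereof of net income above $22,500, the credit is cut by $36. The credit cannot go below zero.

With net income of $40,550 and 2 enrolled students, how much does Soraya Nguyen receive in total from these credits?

$11,491

Education Credit: base = 2 × $4,075 = $8,150. $40,550 is below the $59,600 cutoff, so the full $8,150 applies.
Tuition Credit: 20% of the $23,850 excess over $16,700 is $4,770; credit = $8,075 − $4,770 = $3,305.
Child Care Credit: income exceeds $22,500 by $18,050, which is 5 full-or-partial $4,000 increments; reduction = 5 × $36 = $180, leaving $36.
Total: $8,150 + $3,305 + $36 = $11,491.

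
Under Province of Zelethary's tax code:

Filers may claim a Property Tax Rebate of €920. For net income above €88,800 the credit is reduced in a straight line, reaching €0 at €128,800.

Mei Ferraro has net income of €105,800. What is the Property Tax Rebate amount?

Property Tax Rebate: €105,800 is €17,000 into a €40,000 phase-out range, leaving 23,000/40,000 of the credit: €920 × 23,000/40,000 = €529.

€529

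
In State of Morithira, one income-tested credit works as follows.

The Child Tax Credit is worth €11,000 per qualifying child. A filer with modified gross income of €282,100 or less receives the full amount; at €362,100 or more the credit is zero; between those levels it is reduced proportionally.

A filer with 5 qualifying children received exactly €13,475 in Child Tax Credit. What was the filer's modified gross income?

€342,500

Full credit = 5 × €11,000 = €55,000.
€13,475 is 13,475/55,000 of the full €55,000, so 41,525/55,000 of the €80,000 range has been used: income = €282,100 + €80,000 × 41,525/55,000 = €342,500.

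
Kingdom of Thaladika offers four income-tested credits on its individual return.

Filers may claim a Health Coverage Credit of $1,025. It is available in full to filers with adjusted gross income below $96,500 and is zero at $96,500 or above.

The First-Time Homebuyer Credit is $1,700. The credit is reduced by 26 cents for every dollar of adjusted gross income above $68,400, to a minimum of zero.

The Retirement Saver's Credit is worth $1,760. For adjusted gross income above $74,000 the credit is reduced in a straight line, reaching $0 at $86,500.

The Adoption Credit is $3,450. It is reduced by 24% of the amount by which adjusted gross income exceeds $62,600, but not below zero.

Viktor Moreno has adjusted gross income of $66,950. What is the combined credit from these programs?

$6,891

Health Coverage Credit: $66,950 is below the $96,500 cutoff, so the full $1,025 applies.
First-Time Homebuyer Credit: $66,950 is at or below the $68,400 threshold, so the full $1,700 applies.
Retirement Saver's Credit: $66,950 is at or below the $74,000 threshold, so the full $1,760 applies.
Adoption Credit: 24% of the $4,350 excess over $62,600 is $1,044; credit = $3,450 − $1,044 = $2,406.
Total: $1,025 + $1,700 + $1,760 + $2,406 = $6,891.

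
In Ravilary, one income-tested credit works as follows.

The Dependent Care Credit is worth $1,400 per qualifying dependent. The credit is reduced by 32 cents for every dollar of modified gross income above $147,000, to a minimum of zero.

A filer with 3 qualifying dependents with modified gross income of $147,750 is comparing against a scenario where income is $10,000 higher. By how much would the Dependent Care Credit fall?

$3,200

At $147,750 — base = 3 × $1,400 = $4,200. 32% of the $750 excess over $147,000 is $240; credit = $4,200 − $240 = $3,960.
At $157,750 — base = 3 × $1,400 = $4,200. 32% of the $10,750 excess over $147,000 is $3,440; credit = $4,200 − $3,440 = $760.
Lost: $3,960 − $760 = $3,200.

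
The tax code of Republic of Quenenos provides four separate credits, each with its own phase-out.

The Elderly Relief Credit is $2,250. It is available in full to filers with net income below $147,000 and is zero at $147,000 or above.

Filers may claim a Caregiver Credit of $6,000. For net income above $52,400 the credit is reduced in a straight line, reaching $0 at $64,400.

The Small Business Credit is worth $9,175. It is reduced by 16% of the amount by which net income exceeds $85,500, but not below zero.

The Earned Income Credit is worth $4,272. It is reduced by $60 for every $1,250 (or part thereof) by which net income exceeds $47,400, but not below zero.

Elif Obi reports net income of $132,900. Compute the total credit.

$3,973

Elderly Relief Credit: $132,900 is below the $147,000 cutoff, so the full $2,250 applies.
Caregiver Credit: $132,900 is at or above $64,400, so the credit is $0.
Small Business Credit: 16% of the $47,400 excess over $85,500 is $7,584; credit = $9,175 − $7,584 = $1,591.
Earned Income Credit: income exceeds $47,400 by $85,500, which is 69 full-or-partial $1,250 increments; reduction = 69 × $60 = $4,140, leaving $132.
Total: $2,250 + $0 + $1,591 + $132 = $3,973.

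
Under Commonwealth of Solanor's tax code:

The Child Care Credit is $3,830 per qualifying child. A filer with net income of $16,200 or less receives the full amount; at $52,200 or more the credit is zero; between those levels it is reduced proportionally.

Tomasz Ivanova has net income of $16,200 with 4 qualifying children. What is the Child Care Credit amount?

Child Care Credit: base = 4 × $3,830 = $15,320. $16,200 is at or below the $16,200 threshold, so the full $15,320 applies.

$15,320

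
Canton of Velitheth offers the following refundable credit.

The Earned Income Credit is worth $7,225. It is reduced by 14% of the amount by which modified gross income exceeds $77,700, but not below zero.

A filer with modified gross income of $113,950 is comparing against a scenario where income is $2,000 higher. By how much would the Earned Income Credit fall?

$280

At $113,950 — 14% of the $36,250 excess over $77,700 is $5,075; credit = $7,225 − $5,075 = $2,150.
At $115,950 — 14% of the $38,250 excess over $77,700 is $5,355; credit = $7,225 − $5,355 = $1,870.
Lost: $2,150 − $1,870 = $280.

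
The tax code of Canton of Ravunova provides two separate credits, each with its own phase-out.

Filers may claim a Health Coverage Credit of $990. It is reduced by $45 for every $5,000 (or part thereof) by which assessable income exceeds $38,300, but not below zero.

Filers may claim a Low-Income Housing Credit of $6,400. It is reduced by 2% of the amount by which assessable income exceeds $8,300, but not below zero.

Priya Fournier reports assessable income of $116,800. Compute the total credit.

$4,500

Health Coverage Credit: income exceeds $38,300 by $78,500, which is 16 full-or-partial $5,000 increments; reduction = 16 × $45 = $720, leaving $270.
Low-Income Housing Credit: 2% of the $108,500 excess over $8,300 is $2,170; credit = $6,400 − $2,170 = $4,230.
Total: $270 + $4,230 = $4,500.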